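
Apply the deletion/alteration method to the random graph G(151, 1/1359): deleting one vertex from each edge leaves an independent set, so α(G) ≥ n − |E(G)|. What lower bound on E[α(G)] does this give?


E[|E(G)|] = C(151, 2)·p = 11325 · (1/1359) = 25/3.
E[α(G)] ≥ n − E[|E(G)|] = 151 − 25/3 = 428/3.
Numerically: ≈ 142.666667.
(This is only a lower bound; the true E[α(G)] may be larger.)

E[α(G)] ≥ 428/3 ≈ 142.666667.


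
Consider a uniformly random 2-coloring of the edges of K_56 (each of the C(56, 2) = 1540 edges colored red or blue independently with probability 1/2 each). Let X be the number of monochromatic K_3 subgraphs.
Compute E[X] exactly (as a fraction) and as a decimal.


Let X = Σ_S X_S over the C(56, 3) = 27720 subsets S of size 3, where X_S = 1 if the K_3 on S is monochromatic.
For a fixed S, the K_3 on S has C(3, 2) = 3 edges. P[all 3 edges red] = (1/2)^3, and likewise for blue, so P[monochromatic] = 2·(1/2)^3 = 2^{1 − 3} = 1/4.
Summing: E[X] = C(56, 3) · 2^{1 − 3} = 27720 · 1/4 = 6930.
Numerically: E[X] ≈ 6930.000.

E[X] = C(56,3)·2^(1−C(3,2)) = 6930 ≈ 6930.000.


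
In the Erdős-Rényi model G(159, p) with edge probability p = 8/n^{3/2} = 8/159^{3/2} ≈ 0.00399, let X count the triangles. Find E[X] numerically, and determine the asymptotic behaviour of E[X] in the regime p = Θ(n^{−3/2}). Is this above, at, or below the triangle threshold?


Number of potential triangles: C(159, 3) = 657359.
Each occurs with probability p³ ≈ (0.00399)³ ≈ 6.35306e-08.
By linearity: E[X] = C(159, 3)·p³ ≈ 657359 · 6.35306e-08 ≈ 0.042.
Since α = 3/2 > 1, p = c/n^{3/2} = o(1/n) is below the triangle threshold p ~ 1/n. Asymptotically E[X] ~ (c³/6)·n^{3(1−α)} = (8³/6)·n^{-1.5} → 0, so by Markov's inequality G has no triangles w.h.p.

E[X] ≈ 0.042; in regime p = Θ(1/n^{3/2}) E[X] tends to 0 (below the triangle threshold p ~ 1/n).


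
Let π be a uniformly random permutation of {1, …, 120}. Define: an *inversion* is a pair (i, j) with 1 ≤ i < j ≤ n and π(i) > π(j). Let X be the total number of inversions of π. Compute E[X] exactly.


Write X = Σ X_I over the C(120, 2) = 7140 pairs i < j, with X_I the indicator of one inversion.
There are 7140 indicators.
For each fixed pair i < j, the values π(i) and π(j) are two distinct elements of {1, …, 120} in uniformly random order; by symmetry P[π(i) > π(j)] = 1/2.
By linearity: E[X] = 7140 · (1/2) = C(120, 2) · (1/2) = 7140/2 = 3570 ≈ 3570.0000.

E[X] = 3570 = 3570.0000.


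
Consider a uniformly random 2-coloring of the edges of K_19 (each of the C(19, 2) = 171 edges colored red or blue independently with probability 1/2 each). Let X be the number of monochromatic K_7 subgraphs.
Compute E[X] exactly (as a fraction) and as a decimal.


Let X = Σ_S X_S over the C(19, 7) = 50388 subsets S of size 7, where X_S = 1 if the K_7 on S is monochromatic.
For a fixed S, the K_7 on S has C(7, 2) = 21 edges. P[all 21 edges red] = (1/2)^21, and likewise for blue, so P[monochromatic] = 2·(1/2)^21 = 2^{1 − 21} = 1/1048576.
By linearity of expectation: E[X] = C(19, 7) · 2^{1 − 21} = 50388 · 1/1048576 = 12597/262144.
Numerically: E[X] ≈ 0.04805.

E[X] = C(19,7)·2^(1−C(7,2)) = 12597/262144 ≈ 0.04805.


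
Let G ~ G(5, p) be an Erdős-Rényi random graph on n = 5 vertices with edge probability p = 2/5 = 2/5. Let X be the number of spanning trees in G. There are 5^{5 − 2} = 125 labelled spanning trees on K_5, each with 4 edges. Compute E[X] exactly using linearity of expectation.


K_5 has 5^{5 − 2} = 125 labelled spanning trees.
For each such spanning tree H, let X_H = 1 if all 4 edges of H are present in G. Then P[X_H = 1] = p^{4} = (2/5)^{4} = 16/625.
By linearity of expectation: E[X] = Σ_H E[X_H] = 125 · p^{4} = 125 · 16/625 = 16/5.
Numerically: E[X] ≈ 3.2.

E[X] = 125 · (2/5)^{4} = 16/5 ≈ 3.2.


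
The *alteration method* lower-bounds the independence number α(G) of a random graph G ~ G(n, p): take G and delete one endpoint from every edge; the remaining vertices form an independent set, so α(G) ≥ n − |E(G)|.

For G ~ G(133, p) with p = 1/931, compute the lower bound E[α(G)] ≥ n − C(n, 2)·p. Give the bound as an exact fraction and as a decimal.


E[|E(G)|] = C(133, 2)·p = 8778 · (1/931) = 66/7.
E[α(G)] ≥ n − E[|E(G)|] = 133 − 66/7 = 865/7.
Numerically: ≈ 123.571429.
(This is only a lower bound; the true E[α(G)] may be larger.)

E[α(G)] ≥ 865/7 ≈ 123.571429.


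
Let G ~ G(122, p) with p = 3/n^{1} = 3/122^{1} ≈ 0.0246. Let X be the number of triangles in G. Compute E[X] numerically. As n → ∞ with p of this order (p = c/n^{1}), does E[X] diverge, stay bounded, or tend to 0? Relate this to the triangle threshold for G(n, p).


Number of potential triangles: C(122, 3) = 295240.
Each occurs with probability p³ ≈ (0.0246)³ ≈ 1.48691e-05.
By linearity: E[X] = C(122, 3)·p³ ≈ 295240 · 1.48691e-05 ≈ 4.390.
Here α = 1, so p = 3/n is exactly at the triangle threshold p ~ 1/n. Asymptotically E[X] → c³/6 = 3³/6 = 9/2 ≈ 4.500, a bounded constant. In this regime the triangle count is asymptotically Poisson(c³/6).

E[X] ≈ 4.390; in regime p = Θ(1/n^{1}) E[X] stays bounded (at the triangle threshold p ~ 1/n).


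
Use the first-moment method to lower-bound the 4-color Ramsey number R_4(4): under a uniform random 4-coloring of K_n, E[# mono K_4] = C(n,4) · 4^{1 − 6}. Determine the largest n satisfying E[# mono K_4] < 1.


We need C(n, 4) · 4^{1 − 6} < 1, i.e. C(n, 4) < 4^{6 − 1} = 1024.
Check values of n near the boundary:
  n = 11: C(11, 4) = 330; 330 < 1024? YES
  n = 12: C(12, 4) = 495; 495 < 1024? YES
  n = 13: C(13, 4) = 715; 715 < 1024? YES
  n = 14: C(14, 4) = 1001; 1001 < 1024? YES
  n = 15: C(15, 4) = 1365; 1365 < 1024? NO
  n = 16: C(16, 4) = 1820; 1820 < 1024? NO
The largest n with C(n, 4) < 1024 is n = 14 (where E[X] = 1001/1024 ≈ 0.9775). Hence R_4(4) > 14, i.e. R_4(4) ≥ 15.

Largest n = 14; hence R_4(4) > 14.


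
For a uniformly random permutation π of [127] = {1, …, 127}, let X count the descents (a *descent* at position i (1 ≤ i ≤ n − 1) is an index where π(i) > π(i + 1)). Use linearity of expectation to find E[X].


Write X = Σ X_I over i = 1, …, 126, with X_I the indicator of one descent.
There are 126 indicators.
For each fixed i, the pair (π(i), π(i+1)) is a uniformly random ordered pair of distinct values from {1, …, 127}; by symmetry P[π(i) > π(i+1)] = 1/2.
By linearity: E[X] = 126 · (1/2) = (127 − 1) · (1/2) = 63 ≈ 63.000.

E[X] = 63 = 63.000.


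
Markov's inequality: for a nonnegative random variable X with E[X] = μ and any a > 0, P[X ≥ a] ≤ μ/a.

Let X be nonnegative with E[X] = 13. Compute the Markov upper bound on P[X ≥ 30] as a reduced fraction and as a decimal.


μ = E[X] = 13, a = 30.
Markov: P[X ≥ 30] ≤ μ/a = (13)/30 = 13/30.
Numerically: ≈ 0.4333.
(Since a = 30 > μ = 13.0000, the bound 13/30 is < 1 and informative.)

P[X ≥ 30] ≤ 13/30 ≈ 0.4333.


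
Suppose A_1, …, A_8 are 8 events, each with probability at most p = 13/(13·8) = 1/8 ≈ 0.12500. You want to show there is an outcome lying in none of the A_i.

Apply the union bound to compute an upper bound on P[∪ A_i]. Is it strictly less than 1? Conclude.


Union bound: P[∪_{i=1}^{8} A_i] ≤ Σ_i P[A_i] ≤ 8·p = 8·(1/8) = 1.
Numerically: 1 ≈ 1.00000.
Is 1 < 1? NO.
Since the bound 1 is ≥ 1, the union bound is uninformative here; it does NOT by itself certify existence.

8·p = 1 ≈ 1.00000; existence NOT certified by the union bound.


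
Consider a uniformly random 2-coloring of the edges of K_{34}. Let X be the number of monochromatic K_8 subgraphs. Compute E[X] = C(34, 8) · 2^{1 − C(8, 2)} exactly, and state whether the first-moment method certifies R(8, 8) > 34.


E[X] = C(34, 8) · 2^{1 − 28} = 18156204 · 2^{−27} = 18156204/134217728.
As a reduced fraction: E[X] = 4539051/33554432 ≈ 0.135.
Is E[X] < 1? YES.
Since E[X] < 1, there exists a 2-coloring of K_{34} with no monochromatic K_8; hence R(8, 8) > 34.

E[X] = 4539051/33554432 ≈ 0.135; E[X] < 1, so R(8, 8) > 34.


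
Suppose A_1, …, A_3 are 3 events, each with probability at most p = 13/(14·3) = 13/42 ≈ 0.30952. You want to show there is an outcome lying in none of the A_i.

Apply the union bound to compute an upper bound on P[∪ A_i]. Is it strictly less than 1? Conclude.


Union bound: P[∪_{i=1}^{3} A_i] ≤ Σ_i P[A_i] ≤ 3·p = 3·(13/42) = 13/14.
Numerically: 13/14 ≈ 0.92857.
Is 13/14 < 1? YES.
Since P[∪ A_i] ≤ 13/14 < 1, the complement has P[∩ A_i^c] ≥ 1 − 13/14 = 1/14 > 0, so some outcome avoids every A_i.

3·p = 13/14 ≈ 0.92857; existence CERTIFIED by the union bound.


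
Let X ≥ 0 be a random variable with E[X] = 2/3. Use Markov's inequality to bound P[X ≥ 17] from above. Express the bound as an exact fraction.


μ = E[X] = 2/3, a = 17.
Markov: P[X ≥ 17] ≤ μ/a = (2/3)/17 = 2/51.
Numerically: ≈ 0.039.
(Since a = 17 > μ = 0.667, the bound 2/51 is < 1 and informative.)

P[X ≥ 17] ≤ 2/51 ≈ 0.039.


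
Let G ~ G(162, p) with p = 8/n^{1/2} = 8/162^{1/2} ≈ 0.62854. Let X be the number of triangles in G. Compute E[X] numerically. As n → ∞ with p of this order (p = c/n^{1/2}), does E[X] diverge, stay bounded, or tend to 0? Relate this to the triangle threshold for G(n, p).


Number of potential triangles: C(162, 3) = 695520.
Each occurs with probability p³ ≈ (0.62854)³ ≈ 2.4831185e-01.
By linearity: E[X] = C(162, 3)·p³ ≈ 695520 · 2.4831185e-01 ≈ 172705.85537.
Since α = 1/2 < 1, p = c/n^{1/2} ≫ 1/n is above the triangle threshold p ~ 1/n. Asymptotically E[X] ~ (c³/6)·n^{3(1−α)} = (8³/6)·n^{1.5} → ∞; triangles are abundant w.h.p.

E[X] ≈ 172705.85537; in regime p = Θ(1/n^{1/2}) E[X] diverges (above the triangle threshold p ~ 1/n).


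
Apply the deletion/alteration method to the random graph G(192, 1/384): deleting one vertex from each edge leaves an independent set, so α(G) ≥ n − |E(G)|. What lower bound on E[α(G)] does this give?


E[|E(G)|] = C(192, 2)·p = 18336 · (1/384) = 191/4.
E[α(G)] ≥ n − E[|E(G)|] = 192 − 191/4 = 577/4.
Numerically: ≈ 144.250000.
(This is only a lower bound; the true E[α(G)] may be larger.)

E[α(G)] ≥ 577/4 ≈ 144.250000.


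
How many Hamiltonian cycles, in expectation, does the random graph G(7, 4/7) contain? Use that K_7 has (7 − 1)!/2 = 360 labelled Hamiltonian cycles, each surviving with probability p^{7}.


K_7 has (7 − 1)!/2 = 360 labelled Hamiltonian cycles.
For each such Hamiltonian cycle H, let X_H = 1 if all 7 edges of H are present in G. Then P[X_H = 1] = p^{7} = (4/7)^{7} = 16384/823543.
By linearity of expectation: E[X] = Σ_H E[X_H] = 360 · p^{7} = 360 · 16384/823543 = 5898240/823543.
Numerically: E[X] ≈ 7.16.

E[X] = 360 · (4/7)^{7} = 5898240/823543 ≈ 7.16.


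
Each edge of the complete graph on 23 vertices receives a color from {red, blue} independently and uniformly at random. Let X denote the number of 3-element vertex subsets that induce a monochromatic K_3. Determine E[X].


Let X = Σ_S X_S over the C(23, 3) = 1771 subsets S of size 3, where X_S = 1 if the K_3 on S is monochromatic.
For a fixed S, the K_3 on S has C(3, 2) = 3 edges. P[all 3 edges red] = (1/2)^3, and likewise for blue, so P[monochromatic] = 2·(1/2)^3 = 2^{1 − 3} = 1/4.
Summing: E[X] = C(23, 3) · 2^{1 − 3} = 1771 · 1/4 = 1771/4.
Numerically: E[X] ≈ 442.750000.

E[X] = C(23,3)·2^(1−C(3,2)) = 1771/4 ≈ 442.750000.


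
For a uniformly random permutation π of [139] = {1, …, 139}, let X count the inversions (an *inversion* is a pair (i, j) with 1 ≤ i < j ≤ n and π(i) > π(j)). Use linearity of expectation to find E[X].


Write X = Σ X_I over the C(139, 2) = 9591 pairs i < j, with X_I the indicator of one inversion.
There are 9591 indicators.
For each fixed pair i < j, the values π(i) and π(j) are two distinct elements of {1, …, 139} in uniformly random order; by symmetry P[π(i) > π(j)] = 1/2.
By linearity: E[X] = 9591 · (1/2) = C(139, 2) · (1/2) = 9591/2 = 9591/2 ≈ 4795.500000.

E[X] = 9591/2 = 4795.500000.


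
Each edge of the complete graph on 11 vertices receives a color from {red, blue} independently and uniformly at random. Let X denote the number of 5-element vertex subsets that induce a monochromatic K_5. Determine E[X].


Let X = Σ_S X_S over the C(11, 5) = 462 subsets S of size 5, where X_S = 1 if the K_5 on S is monochromatic.
For a fixed S, the K_5 on S has C(5, 2) = 10 edges. P[all 10 edges red] = (1/2)^10, and likewise for blue, so P[monochromatic] = 2·(1/2)^10 = 2^{1 − 10} = 1/512.
By linearity: E[X] = C(11, 5) · 2^{1 − 10} = 462 · 1/512 = 231/256.
Numerically: E[X] ≈ 0.902344.

E[X] = C(11,5)·2^(1−C(5,2)) = 231/256 ≈ 0.902344.


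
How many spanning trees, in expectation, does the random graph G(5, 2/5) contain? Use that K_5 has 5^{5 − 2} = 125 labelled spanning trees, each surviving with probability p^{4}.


K_5 has 5^{5 − 2} = 125 labelled spanning trees.
For each such spanning tree H, let X_H = 1 if all 4 edges of H are present in G. Then P[X_H = 1] = p^{4} = (2/5)^{4} = 16/625.
By linearity of expectation: E[X] = Σ_H E[X_H] = 125 · p^{4} = 125 · 16/625 = 16/5.
Numerically: E[X] ≈ 3.2.

E[X] = 125 · (2/5)^{4} = 16/5 ≈ 3.2.


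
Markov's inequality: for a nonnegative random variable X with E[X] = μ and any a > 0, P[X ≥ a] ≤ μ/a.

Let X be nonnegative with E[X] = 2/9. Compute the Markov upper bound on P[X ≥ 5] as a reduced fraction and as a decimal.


μ = E[X] = 2/9, a = 5.
Markov: P[X ≥ 5] ≤ μ/a = (2/9)/5 = 2/45.
Numerically: ≈ 0.044444.
(Since a = 5 > μ = 0.222222, the bound 2/45 is < 1 and informative.)

P[X ≥ 5] ≤ 2/45 ≈ 0.044444.


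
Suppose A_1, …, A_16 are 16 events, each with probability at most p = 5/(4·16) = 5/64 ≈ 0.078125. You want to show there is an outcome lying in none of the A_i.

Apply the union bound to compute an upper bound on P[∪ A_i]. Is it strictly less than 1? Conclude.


Union bound: P[∪_{i=1}^{16} A_i] ≤ Σ_i P[A_i] ≤ 16·p = 16·(5/64) = 5/4.
Numerically: 5/4 ≈ 1.250000.
Is 5/4 < 1? NO.
Since the bound 5/4 is ≥ 1, the union bound is uninformative here; it does NOT by itself certify existence.

16·p = 5/4 ≈ 1.250000; existence NOT certified by the union bound.


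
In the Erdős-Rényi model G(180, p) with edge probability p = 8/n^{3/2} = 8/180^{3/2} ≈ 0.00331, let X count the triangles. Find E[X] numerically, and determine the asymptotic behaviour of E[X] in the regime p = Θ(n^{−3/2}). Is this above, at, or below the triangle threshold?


Number of potential triangles: C(180, 3) = 955860.
Each occurs with probability p³ ≈ (0.00331)³ ≈ 3.63533e-08.
By linearity: E[X] = C(180, 3)·p³ ≈ 955860 · 3.63533e-08 ≈ 0.035.
Since α = 3/2 > 1, p = c/n^{3/2} = o(1/n) is below the triangle threshold p ~ 1/n. Asymptotically E[X] ~ (c³/6)·n^{3(1−α)} = (8³/6)·n^{-1.5} → 0, so by Markov's inequality G has no triangles w.h.p.

E[X] ≈ 0.035; in regime p = Θ(1/n^{3/2}) E[X] tends to 0 (below the triangle threshold p ~ 1/n).


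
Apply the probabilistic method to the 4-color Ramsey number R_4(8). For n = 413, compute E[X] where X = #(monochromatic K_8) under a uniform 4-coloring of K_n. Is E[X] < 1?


E[X] = C(413, 8) · 4^{1 − 28} = 19609040195022817 · 4^{−27} = 19609040195022817/18014398509481984.
As a reduced fraction: E[X] = 19609040195022817/18014398509481984 ≈ 1.0885.
Is E[X] < 1? NO.
Since E[X] ≥ 1, the first-moment bound is inconclusive at n = 413; it does NOT by itself certify R_4(8) > 413.

E[X] = 19609040195022817/18014398509481984 ≈ 1.0885; E[X] ≥ 1; first-moment method inconclusive here.


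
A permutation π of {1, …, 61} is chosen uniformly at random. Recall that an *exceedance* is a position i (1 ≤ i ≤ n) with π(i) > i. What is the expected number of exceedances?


Write X = Σ_{i=1}^{61} X_i, where X_i = 1_{π(i) > i}.
For each fixed i, π(i) is uniform over {1, …, 61} (marginal of a uniform permutation), so P[π(i) > i] = (n − i)/n. Summing: Σ_{i=1}^{61} (n − i)/n = (0 + 1 + … + 60)/61 = 61(61 − 1)/(2·61) = (61 − 1)/2.
Hence E[X] = Σ_{i=1}^{61} (61 − i)/61 = 30 ≈ 30.00000.

E[X] = 30 = 30.00000.


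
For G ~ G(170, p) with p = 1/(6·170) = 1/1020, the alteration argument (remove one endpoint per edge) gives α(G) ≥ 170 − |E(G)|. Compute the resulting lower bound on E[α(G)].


E[|E(G)|] = C(170, 2)·p = 14365 · (1/1020) = 169/12.
E[α(G)] ≥ n − E[|E(G)|] = 170 − 169/12 = 1871/12.
Numerically: ≈ 155.916667.
(This is only a lower bound; the true E[α(G)] may be larger.)

E[α(G)] ≥ 1871/12 ≈ 155.916667.


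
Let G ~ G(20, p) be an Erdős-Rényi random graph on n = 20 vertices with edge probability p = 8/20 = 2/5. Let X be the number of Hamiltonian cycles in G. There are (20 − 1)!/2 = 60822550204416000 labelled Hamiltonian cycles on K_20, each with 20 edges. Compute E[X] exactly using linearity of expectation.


K_20 has (20 − 1)!/2 = 60822550204416000 labelled Hamiltonian cycles.
For each such Hamiltonian cycle H, let X_H = 1 if all 20 edges of H are present in G. Then P[X_H = 1] = p^{20} = (2/5)^{20} = 1048576/95367431640625.
By linearity of expectation: E[X] = Σ_H E[X_H] = 60822550204416000 · p^{20} = 60822550204416000 · 1048576/95367431640625 = 510216531225165692928/762939453125.
Numerically: E[X] ≈ 6.688e+08.

E[X] = 60822550204416000 · (2/5)^{20} = 510216531225165692928/762939453125 ≈ 6.688e+08.


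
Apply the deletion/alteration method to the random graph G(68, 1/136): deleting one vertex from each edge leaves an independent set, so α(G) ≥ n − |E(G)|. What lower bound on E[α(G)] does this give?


E[|E(G)|] = C(68, 2)·p = 2278 · (1/136) = 67/4.
E[α(G)] ≥ n − E[|E(G)|] = 68 − 67/4 = 205/4.
Numerically: ≈ 51.2500.
(This is only a lower bound; the true E[α(G)] may be larger.)

E[α(G)] ≥ 205/4 ≈ 51.2500.


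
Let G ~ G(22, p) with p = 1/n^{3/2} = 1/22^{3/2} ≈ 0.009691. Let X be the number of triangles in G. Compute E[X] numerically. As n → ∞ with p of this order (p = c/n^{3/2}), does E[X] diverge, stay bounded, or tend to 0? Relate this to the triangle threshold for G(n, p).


Number of potential triangles: C(22, 3) = 1540.
Each occurs with probability p³ ≈ (0.009691)³ ≈ 9.101185e-07.
By linearity: E[X] = C(22, 3)·p³ ≈ 1540 · 9.101185e-07 ≈ 0.0014.
Since α = 3/2 > 1, p = c/n^{3/2} = o(1/n) is below the triangle threshold p ~ 1/n. Asymptotically E[X] ~ (c³/6)·n^{3(1−α)} = (1³/6)·n^{-1.5} → 0, so by Markov's inequality G has no triangles w.h.p.

E[X] ≈ 0.0014; in regime p = Θ(1/n^{3/2}) E[X] tends to 0 (below the triangle threshold p ~ 1/n).


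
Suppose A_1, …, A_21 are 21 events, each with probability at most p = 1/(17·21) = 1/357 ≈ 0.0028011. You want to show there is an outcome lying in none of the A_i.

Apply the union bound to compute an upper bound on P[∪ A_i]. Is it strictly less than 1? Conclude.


Union bound: P[∪_{i=1}^{21} A_i] ≤ Σ_i P[A_i] ≤ 21·p = 21·(1/357) = 1/17.
Numerically: 1/17 ≈ 0.0588235.
Is 1/17 < 1? YES.
Since P[∪ A_i] ≤ 1/17 < 1, the complement has P[∩ A_i^c] ≥ 1 − 1/17 = 16/17 > 0, so some outcome avoids every A_i.

21·p = 1/17 ≈ 0.0588235; existence CERTIFIED by the union bound.


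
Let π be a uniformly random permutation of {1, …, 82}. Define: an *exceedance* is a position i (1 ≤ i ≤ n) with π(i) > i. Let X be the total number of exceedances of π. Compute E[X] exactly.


Write X = Σ_{i=1}^{82} X_i, where X_i = 1_{π(i) > i}.
For each fixed i, π(i) is uniform over {1, …, 82} (marginal of a uniform permutation), so P[π(i) > i] = (n − i)/n. Summing: Σ_{i=1}^{82} (n − i)/n = (0 + 1 + … + 81)/82 = 82(82 − 1)/(2·82) = (82 − 1)/2.
Hence E[X] = Σ_{i=1}^{82} (82 − i)/82 = 81/2 ≈ 40.5000.

E[X] = 81/2 = 40.5000.


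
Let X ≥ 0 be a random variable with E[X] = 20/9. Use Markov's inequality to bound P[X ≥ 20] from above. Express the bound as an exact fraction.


μ = E[X] = 20/9, a = 20.
Markov: P[X ≥ 20] ≤ μ/a = (20/9)/20 = 1/9.
Numerically: ≈ 0.1111.
(Since a = 20 > μ = 2.2222, the bound 1/9 is < 1 and informative.)

P[X ≥ 20] ≤ 1/9 ≈ 0.1111.


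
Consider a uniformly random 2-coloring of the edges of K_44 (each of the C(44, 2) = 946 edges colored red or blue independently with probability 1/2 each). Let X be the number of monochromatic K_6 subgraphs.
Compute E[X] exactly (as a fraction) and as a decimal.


Let X = Σ_S X_S over the C(44, 6) = 7059052 subsets S of size 6, where X_S = 1 if the K_6 on S is monochromatic.
For a fixed S, the K_6 on S has C(6, 2) = 15 edges. P[all 15 edges red] = (1/2)^15, and likewise for blue, so P[monochromatic] = 2·(1/2)^15 = 2^{1 − 15} = 1/16384.
By linearity of expectation: E[X] = C(44, 6) · 2^{1 − 15} = 7059052 · 1/16384 = 1764763/4096.
Numerically: E[X] ≈ 430.85034.

E[X] = C(44,6)·2^(1−C(6,2)) = 1764763/4096 ≈ 430.85034.


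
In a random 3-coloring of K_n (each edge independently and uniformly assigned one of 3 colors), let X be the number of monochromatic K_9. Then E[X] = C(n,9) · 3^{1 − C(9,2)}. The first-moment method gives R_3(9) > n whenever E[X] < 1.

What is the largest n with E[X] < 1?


We need C(n, 9) · 3^{1 − 36} < 1, i.e. C(n, 9) < 3^{36 − 1} = 50031545098999707.
Check values of n near the boundary:
  n = 300: C(300, 9) = 48052241692154700; 48052241692154700 < 50031545098999707? YES
  n = 301: C(301, 9) = 49533303936090975; 49533303936090975 < 50031545098999707? YES
  n = 302: C(302, 9) = 51054804739588650; 51054804739588650 < 50031545098999707? NO
  n = 303: C(303, 9) = 52617706925494425; 52617706925494425 < 50031545098999707? NO
The largest n with C(n, 9) < 50031545098999707 is n = 301 (where E[X] = 16511101312030325/16677181699666569 ≈ 0.9900). Hence R_3(9) > 301, i.e. R_3(9) ≥ 302.

Largest n = 301; hence R_3(9) > 301.


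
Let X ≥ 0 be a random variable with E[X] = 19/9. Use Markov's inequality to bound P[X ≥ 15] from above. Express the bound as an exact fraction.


μ = E[X] = 19/9, a = 15.
Markov: P[X ≥ 15] ≤ μ/a = (19/9)/15 = 19/135.
Numerically: ≈ 0.14074.
(Since a = 15 > μ = 2.11111, the bound 19/135 is < 1 and informative.)

P[X ≥ 15] ≤ 19/135 ≈ 0.14074.


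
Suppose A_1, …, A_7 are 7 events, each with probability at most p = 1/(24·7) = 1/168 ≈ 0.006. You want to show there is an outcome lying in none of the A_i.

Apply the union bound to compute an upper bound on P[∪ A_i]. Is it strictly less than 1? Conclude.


Union bound: P[∪_{i=1}^{7} A_i] ≤ Σ_i P[A_i] ≤ 7·p = 7·(1/168) = 1/24.
Numerically: 1/24 ≈ 0.042.
Is 1/24 < 1? YES.
Since P[∪ A_i] ≤ 1/24 < 1, the complement has P[∩ A_i^c] ≥ 1 − 1/24 = 23/24 > 0, so some outcome avoids every A_i.

7·p = 1/24 ≈ 0.042; existence CERTIFIED by the union bound.


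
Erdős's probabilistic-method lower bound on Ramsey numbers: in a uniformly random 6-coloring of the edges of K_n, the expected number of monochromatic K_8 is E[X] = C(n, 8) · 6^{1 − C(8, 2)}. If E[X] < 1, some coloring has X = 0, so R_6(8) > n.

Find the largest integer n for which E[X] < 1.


We need C(n, 8) · 6^{1 − 28} < 1, i.e. C(n, 8) < 6^{28 − 1} = 1023490369077469249536.
Check values of n near the boundary:
  n = 1593: C(1593, 8) = 1010555394551193970323; 1010555394551193970323 < 1023490369077469249536? YES
  n = 1594: C(1594, 8) = 1015652773590544255167; 1015652773590544255167 < 1023490369077469249536? YES
  n = 1595: C(1595, 8) = 1020772636343363633895; 1020772636343363633895 < 1023490369077469249536? YES
  n = 1596: C(1596, 8) = 1025915067760710553965; 1025915067760710553965 < 1023490369077469249536? NO
The largest n with C(n, 8) < 1023490369077469249536 is n = 1595 (where E[X] = 113419181815929292655/113721152119718805504 ≈ 0.997). Hence R_6(8) > 1595, i.e. R_6(8) ≥ 1596.

Largest n = 1595; hence R_6(8) > 1595.


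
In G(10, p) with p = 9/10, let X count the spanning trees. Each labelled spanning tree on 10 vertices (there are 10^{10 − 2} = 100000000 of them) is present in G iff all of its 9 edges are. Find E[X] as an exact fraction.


K_10 has 10^{10 − 2} = 100000000 labelled spanning trees.
For each such spanning tree H, let X_H = 1 if all 9 edges of H are present in G. Then P[X_H = 1] = p^{9} = (9/10)^{9} = 387420489/1000000000.
By linearity of expectation: E[X] = Σ_H E[X_H] = 100000000 · p^{9} = 100000000 · 387420489/1000000000 = 387420489/10.
Numerically: E[X] ≈ 3.87e+07.

E[X] = 100000000 · (9/10)^{9} = 387420489/10 ≈ 3.87e+07.


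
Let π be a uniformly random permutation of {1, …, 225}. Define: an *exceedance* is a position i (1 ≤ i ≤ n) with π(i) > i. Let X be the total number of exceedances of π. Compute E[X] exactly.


Write X = Σ_{i=1}^{225} X_i, where X_i = 1_{π(i) > i}.
For each fixed i, π(i) is uniform over {1, …, 225} (marginal of a uniform permutation), so P[π(i) > i] = (n − i)/n. Summing: Σ_{i=1}^{225} (n − i)/n = (0 + 1 + … + 224)/225 = 225(225 − 1)/(2·225) = (225 − 1)/2.
Hence E[X] = Σ_{i=1}^{225} (225 − i)/225 = 112 ≈ 112.000.

E[X] = 112 = 112.000.


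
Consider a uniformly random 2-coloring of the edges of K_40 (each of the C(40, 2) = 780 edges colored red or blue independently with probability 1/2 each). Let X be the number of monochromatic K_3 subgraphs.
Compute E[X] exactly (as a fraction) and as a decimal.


Let X = Σ_S X_S over the C(40, 3) = 9880 subsets S of size 3, where X_S = 1 if the K_3 on S is monochromatic.
For a fixed S, the K_3 on S has C(3, 2) = 3 edges. P[all 3 edges red] = (1/2)^3, and likewise for blue, so P[monochromatic] = 2·(1/2)^3 = 2^{1 − 3} = 1/4.
Summing: E[X] = C(40, 3) · 2^{1 − 3} = 9880 · 1/4 = 2470.
Numerically: E[X] ≈ 2470.000.

E[X] = C(40,3)·2^(1−C(3,2)) = 2470 ≈ 2470.000.


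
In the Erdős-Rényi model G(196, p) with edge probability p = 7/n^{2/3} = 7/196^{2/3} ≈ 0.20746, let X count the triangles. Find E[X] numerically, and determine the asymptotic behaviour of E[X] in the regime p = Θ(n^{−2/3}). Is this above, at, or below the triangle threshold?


Number of potential triangles: C(196, 3) = 1235780.
Each occurs with probability p³ ≈ (0.20746)³ ≈ 8.9285714e-03.
By linearity: E[X] = C(196, 3)·p³ ≈ 1235780 · 8.9285714e-03 ≈ 11033.75000.
Since α = 2/3 < 1, p = c/n^{2/3} ≫ 1/n is above the triangle threshold p ~ 1/n. Asymptotically E[X] ~ (c³/6)·n^{3(1−α)} = (7³/6)·n^{1} → ∞; triangles are abundant w.h.p.

E[X] ≈ 11033.75000; in regime p = Θ(1/n^{2/3}) E[X] diverges (above the triangle threshold p ~ 1/n).


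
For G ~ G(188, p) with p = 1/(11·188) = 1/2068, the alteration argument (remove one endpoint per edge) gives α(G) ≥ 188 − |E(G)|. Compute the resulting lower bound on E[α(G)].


E[|E(G)|] = C(188, 2)·p = 17578 · (1/2068) = 17/2.
E[α(G)] ≥ n − E[|E(G)|] = 188 − 17/2 = 359/2.
Numerically: ≈ 179.5000.
(This is only a lower bound; the true E[α(G)] may be larger.)

E[α(G)] ≥ 359/2 ≈ 179.5000.


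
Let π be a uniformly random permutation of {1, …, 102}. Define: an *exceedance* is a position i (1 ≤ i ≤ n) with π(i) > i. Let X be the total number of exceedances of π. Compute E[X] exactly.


Write X = Σ_{i=1}^{102} X_i, where X_i = 1_{π(i) > i}.
For each fixed i, π(i) is uniform over {1, …, 102} (marginal of a uniform permutation), so P[π(i) > i] = (n − i)/n. Summing: Σ_{i=1}^{102} (n − i)/n = (0 + 1 + … + 101)/102 = 102(102 − 1)/(2·102) = (102 − 1)/2.
Hence E[X] = Σ_{i=1}^{102} (102 − i)/102 = 101/2 ≈ 50.500.

E[X] = 101/2 = 50.500.


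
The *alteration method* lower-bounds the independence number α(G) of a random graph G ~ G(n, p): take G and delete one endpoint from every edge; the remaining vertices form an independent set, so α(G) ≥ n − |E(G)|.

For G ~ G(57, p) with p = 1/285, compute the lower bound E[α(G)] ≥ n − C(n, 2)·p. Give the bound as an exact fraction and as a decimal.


E[|E(G)|] = C(57, 2)·p = 1596 · (1/285) = 28/5.
E[α(G)] ≥ n − E[|E(G)|] = 57 − 28/5 = 257/5.
Numerically: ≈ 51.400.
(This is only a lower bound; the true E[α(G)] may be larger.)

E[α(G)] ≥ 257/5 ≈ 51.400.


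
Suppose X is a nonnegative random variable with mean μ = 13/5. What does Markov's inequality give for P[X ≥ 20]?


μ = E[X] = 13/5, a = 20.
Markov: P[X ≥ 20] ≤ μ/a = (13/5)/20 = 13/100.
Numerically: ≈ 0.1300.
(Since a = 20 > μ = 2.6000, the bound 13/100 is < 1 and informative.)

P[X ≥ 20] ≤ 13/100 ≈ 0.1300.


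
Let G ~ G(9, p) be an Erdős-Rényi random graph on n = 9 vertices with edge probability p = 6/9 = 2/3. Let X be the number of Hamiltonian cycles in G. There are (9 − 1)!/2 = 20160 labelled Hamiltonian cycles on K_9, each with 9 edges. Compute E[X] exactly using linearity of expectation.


K_9 has (9 − 1)!/2 = 20160 labelled Hamiltonian cycles.
For each such Hamiltonian cycle H, let X_H = 1 if all 9 edges of H are present in G. Then P[X_H = 1] = p^{9} = (2/3)^{9} = 512/19683.
Summing the indicators: E[X] = Σ_H E[X_H] = 20160 · p^{9} = 20160 · 512/19683 = 1146880/2187.
Numerically: E[X] ≈ 524.41.

E[X] = 20160 · (2/3)^{9} = 1146880/2187 ≈ 524.41.


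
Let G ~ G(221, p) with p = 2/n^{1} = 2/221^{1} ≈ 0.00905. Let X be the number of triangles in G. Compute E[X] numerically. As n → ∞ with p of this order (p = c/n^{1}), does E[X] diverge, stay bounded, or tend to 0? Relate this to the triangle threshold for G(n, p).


Number of potential triangles: C(221, 3) = 1774630.
Each occurs with probability p³ ≈ (0.00905)³ ≈ 7.411620e-07.
By linearity: E[X] = C(221, 3)·p³ ≈ 1774630 · 7.411620e-07 ≈ 1.3153.
Here α = 1, so p = 2/n is exactly at the triangle threshold p ~ 1/n. Asymptotically E[X] → c³/6 = 2³/6 = 4/3 ≈ 1.3333, a bounded constant. In this regime the triangle count is asymptotically Poisson(c³/6).

E[X] ≈ 1.3153; in regime p = Θ(1/n^{1}) E[X] stays bounded (at the triangle threshold p ~ 1/n).


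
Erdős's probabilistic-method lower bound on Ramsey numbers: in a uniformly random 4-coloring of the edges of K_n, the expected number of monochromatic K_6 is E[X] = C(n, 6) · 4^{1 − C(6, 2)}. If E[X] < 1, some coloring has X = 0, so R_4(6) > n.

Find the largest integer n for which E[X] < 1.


We need C(n, 6) · 4^{1 − 15} < 1, i.e. C(n, 6) < 4^{15 − 1} = 268435456.
Check values of n near the boundary:
  n = 77: C(77, 6) = 237093780; 237093780 < 268435456? YES
  n = 78: C(78, 6) = 256851595; 256851595 < 268435456? YES
  n = 79: C(79, 6) = 277962685; 277962685 < 268435456? NO
  n = 80: C(80, 6) = 300500200; 300500200 < 268435456? NO
  n = 81: C(81, 6) = 324540216; 324540216 < 268435456? NO
The largest n with C(n, 6) < 268435456 is n = 78 (where E[X] = 256851595/268435456 ≈ 0.95685). Hence R_4(6) > 78, i.e. R_4(6) ≥ 79.

Largest n = 78; hence R_4(6) > 78.


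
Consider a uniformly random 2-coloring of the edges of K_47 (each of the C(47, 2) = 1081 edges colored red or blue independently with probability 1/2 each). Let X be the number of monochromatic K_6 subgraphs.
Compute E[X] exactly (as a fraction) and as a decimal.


Let X = Σ_S X_S over the C(47, 6) = 10737573 subsets S of size 6, where X_S = 1 if the K_6 on S is monochromatic.
For a fixed S, the K_6 on S has C(6, 2) = 15 edges. P[all 15 edges red] = (1/2)^15, and likewise for blue, so P[monochromatic] = 2·(1/2)^15 = 2^{1 − 15} = 1/16384.
By linearity: E[X] = C(47, 6) · 2^{1 − 15} = 10737573 · 1/16384 = 10737573/16384.
Numerically: E[X] ≈ 655.3694.

E[X] = C(47,6)·2^(1−C(6,2)) = 10737573/16384 ≈ 655.3694.


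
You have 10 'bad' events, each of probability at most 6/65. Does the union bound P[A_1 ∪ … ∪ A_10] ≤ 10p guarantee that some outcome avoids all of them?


Union bound: P[∪_{i=1}^{10} A_i] ≤ Σ_i P[A_i] ≤ 10·p = 10·(6/65) = 12/13.
Numerically: 12/13 ≈ 0.923077.
Is 12/13 < 1? YES.
Since P[∪ A_i] ≤ 12/13 < 1, the complement has P[∩ A_i^c] ≥ 1 − 12/13 = 1/13 > 0, so some outcome avoids every A_i.

10·p = 12/13 ≈ 0.923077; existence CERTIFIED by the union bound.


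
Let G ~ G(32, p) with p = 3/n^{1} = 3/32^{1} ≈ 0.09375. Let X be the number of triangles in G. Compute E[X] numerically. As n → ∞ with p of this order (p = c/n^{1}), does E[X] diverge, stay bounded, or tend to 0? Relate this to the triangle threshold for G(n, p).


Number of potential triangles: C(32, 3) = 4960.
Each occurs with probability p³ ≈ (0.09375)³ ≈ 8.2397461e-04.
By linearity: E[X] = C(32, 3)·p³ ≈ 4960 · 8.2397461e-04 ≈ 4.08691.
Here α = 1, so p = 3/n is exactly at the triangle threshold p ~ 1/n. Asymptotically E[X] → c³/6 = 3³/6 = 9/2 ≈ 4.50000, a bounded constant. In this regime the triangle count is asymptotically Poisson(c³/6).

E[X] ≈ 4.08691; in regime p = Θ(1/n^{1}) E[X] stays bounded (at the triangle threshold p ~ 1/n).


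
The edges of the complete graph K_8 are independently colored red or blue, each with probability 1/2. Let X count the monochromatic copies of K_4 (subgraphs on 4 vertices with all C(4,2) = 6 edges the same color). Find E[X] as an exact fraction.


Let X = Σ_S X_S over the C(8, 4) = 70 subsets S of size 4, where X_S = 1 if the K_4 on S is monochromatic.
For a fixed S, the K_4 on S has C(4, 2) = 6 edges. P[all 6 edges red] = (1/2)^6, and likewise for blue, so P[monochromatic] = 2·(1/2)^6 = 2^{1 − 6} = 1/32.
Summing: E[X] = C(8, 4) · 2^{1 − 6} = 70 · 1/32 = 35/16.
Numerically: E[X] ≈ 2.1875.

E[X] = C(8,4)·2^(1−C(4,2)) = 35/16 ≈ 2.1875.


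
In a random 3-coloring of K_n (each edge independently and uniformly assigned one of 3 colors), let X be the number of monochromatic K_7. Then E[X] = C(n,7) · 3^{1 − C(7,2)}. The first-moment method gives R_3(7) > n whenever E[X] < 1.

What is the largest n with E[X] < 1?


We need C(n, 7) · 3^{1 − 21} < 1, i.e. C(n, 7) < 3^{21 − 1} = 3486784401.
Check values of n near the boundary:
  n = 77: C(77, 7) = 2404808340; 2404808340 < 3486784401? YES
  n = 78: C(78, 7) = 2641902120; 2641902120 < 3486784401? YES
  n = 79: C(79, 7) = 2898753715; 2898753715 < 3486784401? YES
  n = 80: C(80, 7) = 3176716400; 3176716400 < 3486784401? YES
  n = 81: C(81, 7) = 3477216600; 3477216600 < 3486784401? YES
  n = 82: C(82, 7) = 3801756816; 3801756816 < 3486784401? NO
  n = 83: C(83, 7) = 4151918628; 4151918628 < 3486784401? NO
The largest n with C(n, 7) < 3486784401 is n = 81 (where E[X] = 42928600/43046721 ≈ 0.9973). Hence R_3(7) > 81, i.e. R_3(7) ≥ 82.

Largest n = 81; hence R_3(7) > 81.


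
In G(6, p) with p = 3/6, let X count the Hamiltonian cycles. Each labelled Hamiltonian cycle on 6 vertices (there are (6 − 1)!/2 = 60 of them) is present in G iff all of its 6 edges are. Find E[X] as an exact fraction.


K_6 has (6 − 1)!/2 = 60 labelled Hamiltonian cycles.
For each such Hamiltonian cycle H, let X_H = 1 if all 6 edges of H are present in G. Then P[X_H = 1] = p^{6} = (1/2)^{6} = 1/64.
By linearity of expectation: E[X] = Σ_H E[X_H] = 60 · p^{6} = 60 · 1/64 = 15/16.
Numerically: E[X] ≈ 0.9375.

E[X] = 60 · (1/2)^{6} = 15/16 ≈ 0.9375.


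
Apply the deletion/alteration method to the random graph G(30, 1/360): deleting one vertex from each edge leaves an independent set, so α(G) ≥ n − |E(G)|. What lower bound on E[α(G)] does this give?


E[|E(G)|] = C(30, 2)·p = 435 · (1/360) = 29/24.
E[α(G)] ≥ n − E[|E(G)|] = 30 − 29/24 = 691/24.
Numerically: ≈ 28.79167.
(This is only a lower bound; the true E[α(G)] may be larger.)

E[α(G)] ≥ 691/24 ≈ 28.79167.


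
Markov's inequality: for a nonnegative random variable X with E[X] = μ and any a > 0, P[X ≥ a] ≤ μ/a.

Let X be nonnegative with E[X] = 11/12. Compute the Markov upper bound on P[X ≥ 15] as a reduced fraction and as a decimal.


μ = E[X] = 11/12, a = 15.
Markov: P[X ≥ 15] ≤ μ/a = (11/12)/15 = 11/180.
Numerically: ≈ 0.061.
(Since a = 15 > μ = 0.917, the bound 11/180 is < 1 and informative.)

P[X ≥ 15] ≤ 11/180 ≈ 0.061.


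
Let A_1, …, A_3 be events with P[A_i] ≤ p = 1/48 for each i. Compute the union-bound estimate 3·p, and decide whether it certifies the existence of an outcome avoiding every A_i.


Union bound: P[∪_{i=1}^{3} A_i] ≤ Σ_i P[A_i] ≤ 3·p = 3·(1/48) = 1/16.
Numerically: 1/16 ≈ 0.062500.
Is 1/16 < 1? YES.
Since P[∪ A_i] ≤ 1/16 < 1, the complement has P[∩ A_i^c] ≥ 1 − 1/16 = 15/16 > 0, so some outcome avoids every A_i.

3·p = 1/16 ≈ 0.062500; existence CERTIFIED by the union bound.


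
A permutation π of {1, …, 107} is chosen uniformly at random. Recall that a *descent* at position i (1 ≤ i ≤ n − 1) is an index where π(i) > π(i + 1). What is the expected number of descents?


Write X = Σ X_I over i = 1, …, 106, with X_I the indicator of one descent.
There are 106 indicators.
For each fixed i, the pair (π(i), π(i+1)) is a uniformly random ordered pair of distinct values from {1, …, 107}; by symmetry P[π(i) > π(i+1)] = 1/2.
By linearity: E[X] = 106 · (1/2) = (107 − 1) · (1/2) = 53 ≈ 53.0000.

E[X] = 53 = 53.0000.


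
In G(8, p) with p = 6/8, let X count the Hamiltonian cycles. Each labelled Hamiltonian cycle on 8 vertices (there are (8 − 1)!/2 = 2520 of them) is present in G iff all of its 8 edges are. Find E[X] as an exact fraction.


K_8 has (8 − 1)!/2 = 2520 labelled Hamiltonian cycles.
For each such Hamiltonian cycle H, let X_H = 1 if all 8 edges of H are present in G. Then P[X_H = 1] = p^{8} = (3/4)^{8} = 6561/65536.
By linearity of expectation: E[X] = Σ_H E[X_H] = 2520 · p^{8} = 2520 · 6561/65536 = 2066715/8192.
Numerically: E[X] ≈ 252.28.

E[X] = 2520 · (3/4)^{8} = 2066715/8192 ≈ 252.28.


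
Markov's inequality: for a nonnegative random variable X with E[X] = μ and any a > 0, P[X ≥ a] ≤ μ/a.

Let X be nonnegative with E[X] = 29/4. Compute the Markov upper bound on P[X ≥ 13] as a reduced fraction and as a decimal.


μ = E[X] = 29/4, a = 13.
Markov: P[X ≥ 13] ≤ μ/a = (29/4)/13 = 29/52.
Numerically: ≈ 0.557692.
(Since a = 13 > μ = 7.250000, the bound 29/52 is < 1 and informative.)

P[X ≥ 13] ≤ 29/52 ≈ 0.557692.


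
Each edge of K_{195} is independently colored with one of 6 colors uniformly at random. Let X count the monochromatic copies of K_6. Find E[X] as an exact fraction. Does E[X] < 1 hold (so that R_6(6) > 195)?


E[X] = C(195, 6) · 6^{1 − 15} = 70656049360 · 6^{−14} = 70656049360/78364164096.
As a reduced fraction: E[X] = 4416003085/4897760256 ≈ 0.9016.
Is E[X] < 1? YES.
Since E[X] < 1, there exists a 6-coloring of K_{195} with no monochromatic K_6; hence R_6(6) > 195.

E[X] = 4416003085/4897760256 ≈ 0.9016; E[X] < 1, so R_6(6) > 195.


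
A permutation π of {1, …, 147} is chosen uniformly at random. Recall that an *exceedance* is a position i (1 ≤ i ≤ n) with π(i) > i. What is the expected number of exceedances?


Write X = Σ_{i=1}^{147} X_i, where X_i = 1_{π(i) > i}.
For each fixed i, π(i) is uniform over {1, …, 147} (marginal of a uniform permutation), so P[π(i) > i] = (n − i)/n. Summing: Σ_{i=1}^{147} (n − i)/n = (0 + 1 + … + 146)/147 = 147(147 − 1)/(2·147) = (147 − 1)/2.
Hence E[X] = Σ_{i=1}^{147} (147 − i)/147 = 73 ≈ 73.000.

E[X] = 73 = 73.000.


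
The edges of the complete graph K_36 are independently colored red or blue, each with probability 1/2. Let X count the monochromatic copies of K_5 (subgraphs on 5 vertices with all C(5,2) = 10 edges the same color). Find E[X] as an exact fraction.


Let X = Σ_S X_S over the C(36, 5) = 376992 subsets S of size 5, where X_S = 1 if the K_5 on S is monochromatic.
For a fixed S, the K_5 on S has C(5, 2) = 10 edges. P[all 10 edges red] = (1/2)^10, and likewise for blue, so P[monochromatic] = 2·(1/2)^10 = 2^{1 − 10} = 1/512.
Summing: E[X] = C(36, 5) · 2^{1 − 10} = 376992 · 1/512 = 11781/16.
Numerically: E[X] ≈ 736.3125.

E[X] = C(36,5)·2^(1−C(5,2)) = 11781/16 ≈ 736.3125.


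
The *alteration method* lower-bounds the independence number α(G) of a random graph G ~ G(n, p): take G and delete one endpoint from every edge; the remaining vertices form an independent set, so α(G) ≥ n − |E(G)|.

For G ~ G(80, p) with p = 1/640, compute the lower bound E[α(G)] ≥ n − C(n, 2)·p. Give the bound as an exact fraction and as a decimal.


E[|E(G)|] = C(80, 2)·p = 3160 · (1/640) = 79/16.
E[α(G)] ≥ n − E[|E(G)|] = 80 − 79/16 = 1201/16.
Numerically: ≈ 75.062.
(This is only a lower bound; the true E[α(G)] may be larger.)

E[α(G)] ≥ 1201/16 ≈ 75.062.
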